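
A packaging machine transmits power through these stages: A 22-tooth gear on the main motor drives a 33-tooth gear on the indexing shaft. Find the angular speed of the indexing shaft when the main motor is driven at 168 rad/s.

gear mesh 33/22 = 1.5 → 168/1.5 = 112 rad/s

112 rad/s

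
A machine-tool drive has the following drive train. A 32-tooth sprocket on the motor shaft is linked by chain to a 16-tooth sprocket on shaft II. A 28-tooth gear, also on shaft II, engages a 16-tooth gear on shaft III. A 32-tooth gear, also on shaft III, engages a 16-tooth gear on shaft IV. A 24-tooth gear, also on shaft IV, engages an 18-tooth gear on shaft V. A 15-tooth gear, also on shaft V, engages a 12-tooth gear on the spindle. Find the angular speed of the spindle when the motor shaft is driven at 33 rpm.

chain 16/32 = 0.5 → 33/0.5 = 66 rpm
gear mesh 16/28 = 0.57143 → 66/0.57143 = 115.5 rpm
gear mesh 16/32 = 0.5 → 115.5/0.5 = 231 rpm
gear mesh 18/24 = 0.75 → 231/0.75 = 308 rpm
gear mesh 12/15 = 0.8 → 308/0.8 = 385 rpm

385 rpm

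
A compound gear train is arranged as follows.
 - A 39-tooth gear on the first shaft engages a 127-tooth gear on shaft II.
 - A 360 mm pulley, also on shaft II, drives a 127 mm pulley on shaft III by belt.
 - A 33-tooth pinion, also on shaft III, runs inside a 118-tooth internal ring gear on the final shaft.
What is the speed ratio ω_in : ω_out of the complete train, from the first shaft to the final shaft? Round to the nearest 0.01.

Each stage contributes driven/driver: gear mesh 127/39 = 3.2564, belt 127/360 = 0.35278, internal gear 118/33 = 3.5758.
Overall: 3.2564 × 0.35278 × 3.5758 = 4.1078.

4.11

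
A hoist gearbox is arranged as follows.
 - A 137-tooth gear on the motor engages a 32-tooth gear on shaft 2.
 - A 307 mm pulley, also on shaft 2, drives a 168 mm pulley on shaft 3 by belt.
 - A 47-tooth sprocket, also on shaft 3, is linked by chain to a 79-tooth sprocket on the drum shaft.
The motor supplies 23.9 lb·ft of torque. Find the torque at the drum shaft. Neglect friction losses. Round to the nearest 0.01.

Gear mesh: ratio = 32/137 = 0.23358; torque at shaft 2 = 23.9 × 0.23358 = 5.5825 lb·ft.
Belt: ratio = 168/307 = 0.54723; torque at shaft 3 = 5.5825 × 0.54723 = 3.0549 lb·ft.
Chain: ratio = 79/47 = 1.6809; torque at the drum shaft = 3.0549 × 1.6809 = 5.1348 lb·ft.

5.13 lb·ft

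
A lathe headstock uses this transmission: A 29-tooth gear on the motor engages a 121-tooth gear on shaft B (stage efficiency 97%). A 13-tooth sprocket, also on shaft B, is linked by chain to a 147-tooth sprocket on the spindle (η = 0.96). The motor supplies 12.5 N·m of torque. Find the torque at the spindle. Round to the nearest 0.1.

549.2 N·m

gear mesh 121/29 = 4.1724 → τ = 12.5·4.1724·0.97 = 50.591 N·m
chain 147/13 = 11.308 → τ = 50.591·11.308·0.96 = 549.18 N·m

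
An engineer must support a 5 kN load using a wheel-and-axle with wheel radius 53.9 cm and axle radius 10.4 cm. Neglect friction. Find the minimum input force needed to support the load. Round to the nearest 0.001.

Wheel-and-axle MA = R/r = 53.9/10.4 = 5.1827.
Effort = load / MA = 5 / 5.1827 = 0.96475 kN.

0.965 kN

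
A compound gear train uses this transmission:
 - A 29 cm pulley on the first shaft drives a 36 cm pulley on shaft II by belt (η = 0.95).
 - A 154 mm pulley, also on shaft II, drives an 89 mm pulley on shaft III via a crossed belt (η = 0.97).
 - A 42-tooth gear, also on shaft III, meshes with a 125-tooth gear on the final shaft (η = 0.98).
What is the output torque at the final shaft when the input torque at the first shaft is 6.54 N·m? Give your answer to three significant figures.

12.6 N·m

After the belt (36/29): 6.54 × 1.2414 × 0.95 = 7.7127 N·m
After the belt (89/154): 7.7127 × 0.57792 × 0.97 = 4.3236 N·m
After the gear mesh (125/42): 4.3236 × 2.9762 × 0.98 = 12.611 N·m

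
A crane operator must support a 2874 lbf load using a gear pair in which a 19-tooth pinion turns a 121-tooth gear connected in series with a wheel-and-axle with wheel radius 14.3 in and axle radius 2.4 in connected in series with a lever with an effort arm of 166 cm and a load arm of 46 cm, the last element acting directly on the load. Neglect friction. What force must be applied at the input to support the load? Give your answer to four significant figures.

Gear pair MA = 121/19 = 6.3684.
Wheel-and-axle MA = R/r = 14.3/2.4 = 5.9583.
Lever MA = effort arm / load arm = 166/46 = 3.6087.
Combined ideal MA = 6.3684 × 5.9583 × 3.6087 = 136.93.
Effort = load / MA = 2874 / 136.93 = 20.988 lbf.

20.99 lbf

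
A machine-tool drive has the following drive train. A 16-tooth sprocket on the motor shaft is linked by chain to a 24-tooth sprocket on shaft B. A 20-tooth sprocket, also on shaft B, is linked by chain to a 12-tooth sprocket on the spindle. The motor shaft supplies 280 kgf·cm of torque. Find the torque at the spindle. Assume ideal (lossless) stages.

After the chain (24/16): 280 × 1.5 = 420 kgf·cm
After the chain (12/20): 420 × 0.6 = 252 kgf·cm

252 kgf·cm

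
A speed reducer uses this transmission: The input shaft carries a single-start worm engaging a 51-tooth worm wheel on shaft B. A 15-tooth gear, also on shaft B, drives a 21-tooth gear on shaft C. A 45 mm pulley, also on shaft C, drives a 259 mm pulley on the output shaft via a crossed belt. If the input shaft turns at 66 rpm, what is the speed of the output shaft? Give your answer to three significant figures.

worm 51/1 = 51 → 66/51 = 1.2941 rpm
gear mesh 21/15 = 1.4 → 1.2941/1.4 = 0.92437 rpm
belt 259/45 = 5.7556 → 0.92437/5.7556 = 0.1606 rpm

0.161 rpm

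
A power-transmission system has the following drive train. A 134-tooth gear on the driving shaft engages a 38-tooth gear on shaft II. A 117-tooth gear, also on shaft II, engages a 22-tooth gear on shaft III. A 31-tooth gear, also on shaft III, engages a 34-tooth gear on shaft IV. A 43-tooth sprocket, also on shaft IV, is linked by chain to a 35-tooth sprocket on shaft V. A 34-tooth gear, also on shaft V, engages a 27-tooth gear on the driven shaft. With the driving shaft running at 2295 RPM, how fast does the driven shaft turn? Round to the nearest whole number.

60711 RPM

gear mesh 38/134 = 0.28358 → 2295/0.28358 = 8092.9 RPM
gear mesh 22/117 = 0.18803 → 8092.9/0.18803 = 43039 RPM
gear mesh 34/31 = 1.0968 → 43039/1.0968 = 39242 RPM
chain 35/43 = 0.81395 → 39242/0.81395 = 48211 RPM
gear mesh 27/34 = 0.79412 → 48211/0.79412 = 60711 RPM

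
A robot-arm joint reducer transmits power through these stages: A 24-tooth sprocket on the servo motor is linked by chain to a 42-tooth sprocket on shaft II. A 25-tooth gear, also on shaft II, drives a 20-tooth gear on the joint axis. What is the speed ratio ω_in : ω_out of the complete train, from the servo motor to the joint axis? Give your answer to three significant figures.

Each stage contributes driven/driver: chain 42/24 = 1.75, gear mesh 20/25 = 0.8.
Overall: 1.75 × 0.8 = 1.4.

1.40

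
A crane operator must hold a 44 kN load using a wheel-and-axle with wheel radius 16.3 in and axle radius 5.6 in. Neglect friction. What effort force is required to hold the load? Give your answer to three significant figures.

Wheel-and-axle MA = R/r = 16.3/5.6 = 2.9107.
Effort = load / MA = 44 / 2.9107 = 15.117 kN.

15.1 kN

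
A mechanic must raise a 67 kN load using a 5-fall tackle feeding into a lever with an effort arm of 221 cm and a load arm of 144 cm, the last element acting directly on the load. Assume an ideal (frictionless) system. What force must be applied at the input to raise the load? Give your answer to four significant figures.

8.731 kN

Block-and-tackle MA = number of supporting rope parts = 5.
Lever MA = effort arm / load arm = 221/144 = 1.5347.
Combined ideal MA = 5 × 1.5347 = 7.6736.
Effort = load / MA = 67 / 7.6736 = 8.7312 kN.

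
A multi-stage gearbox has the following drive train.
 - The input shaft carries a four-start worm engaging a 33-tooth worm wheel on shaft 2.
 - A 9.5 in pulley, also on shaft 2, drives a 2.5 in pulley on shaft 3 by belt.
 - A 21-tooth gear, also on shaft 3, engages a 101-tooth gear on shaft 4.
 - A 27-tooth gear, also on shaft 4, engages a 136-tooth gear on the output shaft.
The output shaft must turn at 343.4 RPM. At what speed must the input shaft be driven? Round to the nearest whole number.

Overall ratio R = 8.25 × 0.26316 × 4.8095 × 5.037 = 52.595.
Required input speed = output speed × R = 343.4 × 52.595 = 18061 RPM.

18061 RPM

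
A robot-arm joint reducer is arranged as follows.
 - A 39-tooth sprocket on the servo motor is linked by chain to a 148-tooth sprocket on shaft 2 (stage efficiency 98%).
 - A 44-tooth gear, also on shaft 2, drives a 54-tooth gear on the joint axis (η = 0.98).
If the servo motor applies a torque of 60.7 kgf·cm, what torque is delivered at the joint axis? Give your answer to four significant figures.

chain 148/39 = 3.7949 → τ = 60.7·3.7949·0.98 = 225.74 kgf·cm
gear mesh 54/44 = 1.2273 → τ = 225.74·1.2273·0.98 = 271.51 kgf·cm

271.5 kgf·cm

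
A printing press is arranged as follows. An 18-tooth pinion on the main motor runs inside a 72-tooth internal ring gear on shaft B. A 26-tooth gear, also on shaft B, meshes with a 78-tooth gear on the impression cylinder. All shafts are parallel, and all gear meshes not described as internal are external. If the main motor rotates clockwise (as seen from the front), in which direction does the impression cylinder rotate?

the main motor → shaft B: internal mesh, same direction → CW.
shaft B → the impression cylinder: external mesh, 1 reversal → CCW.
1 reversal in total — an odd number — so the impression cylinder turns opposite to the main motor.

counterclockwise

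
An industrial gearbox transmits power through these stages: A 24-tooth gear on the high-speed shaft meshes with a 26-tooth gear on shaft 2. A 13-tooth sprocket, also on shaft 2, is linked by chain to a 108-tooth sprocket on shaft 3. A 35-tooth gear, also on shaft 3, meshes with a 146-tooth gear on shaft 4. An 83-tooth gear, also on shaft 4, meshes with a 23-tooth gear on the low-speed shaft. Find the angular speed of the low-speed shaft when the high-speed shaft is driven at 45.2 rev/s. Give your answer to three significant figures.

4.34 rev/s

gear mesh 26/24 = 1.0833 → 45.2/1.0833 = 41.723 rev/s
chain 108/13 = 8.3077 → 41.723/8.3077 = 5.0222 rev/s
gear mesh 146/35 = 4.1714 → 5.0222/4.1714 = 1.204 rev/s
gear mesh 23/83 = 0.27711 → 1.204/0.27711 = 4.3447 rev/s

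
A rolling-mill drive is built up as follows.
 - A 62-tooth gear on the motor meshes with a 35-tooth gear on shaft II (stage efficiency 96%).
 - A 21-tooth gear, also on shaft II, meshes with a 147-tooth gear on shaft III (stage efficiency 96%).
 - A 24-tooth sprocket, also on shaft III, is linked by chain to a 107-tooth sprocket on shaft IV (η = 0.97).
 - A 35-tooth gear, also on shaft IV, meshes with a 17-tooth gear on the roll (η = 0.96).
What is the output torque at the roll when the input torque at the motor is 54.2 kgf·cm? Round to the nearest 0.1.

After the gear mesh (35/62): 54.2 × 0.56452 × 0.96 = 29.373 kgf·cm
After the gear mesh (147/21): 29.373 × 7 × 0.96 = 197.39 kgf·cm
After the chain (107/24): 197.39 × 4.4583 × 0.97 = 853.61 kgf·cm
After the gear mesh (17/35): 853.61 × 0.48571 × 0.96 = 398.03 kgf·cm

398.0 kgf·cm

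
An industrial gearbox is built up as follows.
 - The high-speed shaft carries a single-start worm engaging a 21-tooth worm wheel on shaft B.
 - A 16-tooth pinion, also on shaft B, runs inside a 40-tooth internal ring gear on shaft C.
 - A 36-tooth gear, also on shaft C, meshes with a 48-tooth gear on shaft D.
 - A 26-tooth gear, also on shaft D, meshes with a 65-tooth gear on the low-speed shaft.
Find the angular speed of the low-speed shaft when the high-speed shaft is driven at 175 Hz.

1 Hz

the high-speed shaft → shaft B (worm, 21/1): 175 ÷ 21 = 8.3333 Hz
shaft B → shaft C (internal gear, 40/16): 8.3333 ÷ 2.5 = 3.3333 Hz
shaft C → shaft D (gear mesh, 48/36): 3.3333 ÷ 1.3333 = 2.5 Hz
shaft D → the low-speed shaft (gear mesh, 65/26): 2.5 ÷ 2.5 = 1 Hz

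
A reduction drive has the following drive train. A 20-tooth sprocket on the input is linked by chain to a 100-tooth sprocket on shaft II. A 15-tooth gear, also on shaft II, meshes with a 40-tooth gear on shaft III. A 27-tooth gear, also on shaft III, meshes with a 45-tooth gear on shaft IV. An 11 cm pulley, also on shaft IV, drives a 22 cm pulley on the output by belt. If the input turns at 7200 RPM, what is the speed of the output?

the input → shaft II (chain, 100/20): 7200 ÷ 5 = 1440 RPM
shaft II → shaft III (gear mesh, 40/15): 1440 ÷ 2.6667 = 540 RPM
shaft III → shaft IV (gear mesh, 45/27): 540 ÷ 1.6667 = 324 RPM
shaft IV → the output (belt, 22/11): 324 ÷ 2 = 162 RPM

162 RPM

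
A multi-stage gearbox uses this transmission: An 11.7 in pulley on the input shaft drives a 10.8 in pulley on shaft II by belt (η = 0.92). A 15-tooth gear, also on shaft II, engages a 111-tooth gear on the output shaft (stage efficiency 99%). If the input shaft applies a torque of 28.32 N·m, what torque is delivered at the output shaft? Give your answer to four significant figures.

Belt: ratio = 10.8/11.7 = 0.92308; torque at shaft II = 28.32 × 0.92308 × 0.92 = 24.05 N·m.
Gear mesh: ratio = 111/15 = 7.4; torque at the output shaft = 24.05 × 7.4 × 0.99 = 176.19 N·m.

176.2 N·m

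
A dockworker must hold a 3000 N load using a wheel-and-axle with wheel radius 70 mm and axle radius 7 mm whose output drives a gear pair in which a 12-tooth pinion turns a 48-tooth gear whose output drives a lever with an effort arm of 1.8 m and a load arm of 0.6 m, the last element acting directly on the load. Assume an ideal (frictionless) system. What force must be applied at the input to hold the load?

Wheel-and-axle MA = R/r = 70/7 = 10.
Gear pair MA = 48/12 = 4.
Lever MA = effort arm / load arm = 1.8/0.6 = 3.
Combined ideal MA = 10 × 4 × 3 = 120.
Effort = load / MA = 3000 / 120 = 25 N.

25 N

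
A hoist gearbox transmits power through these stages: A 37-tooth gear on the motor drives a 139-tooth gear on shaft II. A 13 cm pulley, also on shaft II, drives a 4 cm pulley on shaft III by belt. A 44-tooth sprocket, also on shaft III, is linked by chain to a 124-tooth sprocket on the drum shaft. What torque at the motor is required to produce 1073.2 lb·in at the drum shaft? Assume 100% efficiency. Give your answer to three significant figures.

329 lb·in

Overall ratio R = 3.7568 × 0.30769 × 2.8182 = 3.2576.
Input torque = output torque / R = 1073.2 / 3.2576 = 329.44 lb·in.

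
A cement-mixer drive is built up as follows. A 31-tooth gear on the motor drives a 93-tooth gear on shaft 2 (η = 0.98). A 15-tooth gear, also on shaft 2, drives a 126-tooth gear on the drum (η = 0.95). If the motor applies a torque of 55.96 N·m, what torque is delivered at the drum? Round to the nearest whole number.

1313 N·m

After the gear mesh (93/31): 55.96 × 3 × 0.98 = 164.52 N·m
After the gear mesh (126/15): 164.52 × 8.4 × 0.95 = 1312.9 N·m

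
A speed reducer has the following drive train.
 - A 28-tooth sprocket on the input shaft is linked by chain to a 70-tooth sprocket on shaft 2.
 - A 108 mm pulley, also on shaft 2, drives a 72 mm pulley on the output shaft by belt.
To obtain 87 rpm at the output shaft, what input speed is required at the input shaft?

145 rpm

Overall ratio R = 2.5 × 0.66667 = 1.6667.
Required input speed = output speed × R = 87 × 1.6667 = 145 rpm.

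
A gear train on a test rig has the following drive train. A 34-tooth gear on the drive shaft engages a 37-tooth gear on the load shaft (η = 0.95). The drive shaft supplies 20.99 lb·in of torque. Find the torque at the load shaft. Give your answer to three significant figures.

gear mesh 37/34 = 1.0882 → τ = 20.99·1.0882·0.95 = 21.7 lb·in

21.7 lb·in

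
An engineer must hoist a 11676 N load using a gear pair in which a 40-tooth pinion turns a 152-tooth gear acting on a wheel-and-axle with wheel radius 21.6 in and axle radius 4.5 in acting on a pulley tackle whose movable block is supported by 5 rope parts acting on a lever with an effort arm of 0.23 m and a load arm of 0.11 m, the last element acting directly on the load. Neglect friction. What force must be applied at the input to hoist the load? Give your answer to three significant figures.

61.2 N

Gear pair MA = 152/40 = 3.8.
Wheel-and-axle MA = R/r = 21.6/4.5 = 4.8.
Block-and-tackle MA = number of supporting rope parts = 5.
Lever MA = effort arm / load arm = 0.23/0.11 = 2.0909.
Combined ideal MA = 3.8 × 4.8 × 5 × 2.0909 = 190.69.
Effort = load / MA = 11676 / 190.69 = 61.23 N.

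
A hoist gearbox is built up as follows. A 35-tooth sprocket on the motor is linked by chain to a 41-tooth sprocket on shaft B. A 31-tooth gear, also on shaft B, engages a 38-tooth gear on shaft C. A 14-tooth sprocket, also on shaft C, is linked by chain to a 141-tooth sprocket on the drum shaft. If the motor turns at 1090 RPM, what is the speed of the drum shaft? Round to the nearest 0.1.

the motor → shaft B (chain, 41/35): 1090 ÷ 1.1714 = 930.49 RPM
shaft B → shaft C (gear mesh, 38/31): 930.49 ÷ 1.2258 = 759.08 RPM
shaft C → the drum shaft (chain, 141/14): 759.08 ÷ 10.071 = 75.37 RPM

75.4 RPM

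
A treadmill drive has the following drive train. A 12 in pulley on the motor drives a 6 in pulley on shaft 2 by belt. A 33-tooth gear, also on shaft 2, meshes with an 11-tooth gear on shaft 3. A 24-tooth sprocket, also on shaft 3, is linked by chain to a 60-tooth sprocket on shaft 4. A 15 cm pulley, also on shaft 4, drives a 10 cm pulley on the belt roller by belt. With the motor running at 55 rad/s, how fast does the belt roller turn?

198 rad/s

the motor → shaft 2 (belt, 6/12): 55 ÷ 0.5 = 110 rad/s
shaft 2 → shaft 3 (gear mesh, 11/33): 110 ÷ 0.33333 = 330 rad/s
shaft 3 → shaft 4 (chain, 60/24): 330 ÷ 2.5 = 132 rad/s
shaft 4 → the belt roller (belt, 10/15): 132 ÷ 0.66667 = 198 rad/s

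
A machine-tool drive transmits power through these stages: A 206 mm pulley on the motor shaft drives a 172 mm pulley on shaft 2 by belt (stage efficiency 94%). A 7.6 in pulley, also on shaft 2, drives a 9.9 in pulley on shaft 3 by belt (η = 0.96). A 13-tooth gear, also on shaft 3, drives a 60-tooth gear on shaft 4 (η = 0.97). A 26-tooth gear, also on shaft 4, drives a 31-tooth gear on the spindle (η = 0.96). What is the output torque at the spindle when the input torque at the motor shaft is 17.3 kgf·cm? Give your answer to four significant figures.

Belt: ratio = 172/206 = 0.83495; torque at shaft 2 = 17.3 × 0.83495 × 0.94 = 13.578 kgf·cm.
Belt: ratio = 9.9/7.6 = 1.3026; torque at shaft 3 = 13.578 × 1.3026 × 0.96 = 16.98 kgf·cm.
Gear mesh: ratio = 60/13 = 4.6154; torque at shaft 4 = 16.98 × 4.6154 × 0.97 = 76.016 kgf·cm.
Gear mesh: ratio = 31/26 = 1.1923; torque at the spindle = 76.016 × 1.1923 × 0.96 = 87.01 kgf·cm.

87.01 kgf·cm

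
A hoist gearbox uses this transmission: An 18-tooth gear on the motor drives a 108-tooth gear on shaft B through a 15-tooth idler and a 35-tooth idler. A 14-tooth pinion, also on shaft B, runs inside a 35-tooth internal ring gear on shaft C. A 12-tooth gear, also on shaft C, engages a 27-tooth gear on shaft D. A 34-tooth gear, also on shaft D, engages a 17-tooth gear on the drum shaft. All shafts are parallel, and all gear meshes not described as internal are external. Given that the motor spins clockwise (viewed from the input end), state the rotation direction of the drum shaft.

the motor → shaft B: driver → idler → idler → driven is 3 external meshes, 3 reversals → CCW.
shaft B → shaft C: internal mesh, same direction → CCW.
shaft C → shaft D: external mesh, 1 reversal → CW.
shaft D → the drum shaft: external mesh, 1 reversal → CCW.
5 reversals in total — an odd number — so the drum shaft turns opposite to the motor.

anticlockwise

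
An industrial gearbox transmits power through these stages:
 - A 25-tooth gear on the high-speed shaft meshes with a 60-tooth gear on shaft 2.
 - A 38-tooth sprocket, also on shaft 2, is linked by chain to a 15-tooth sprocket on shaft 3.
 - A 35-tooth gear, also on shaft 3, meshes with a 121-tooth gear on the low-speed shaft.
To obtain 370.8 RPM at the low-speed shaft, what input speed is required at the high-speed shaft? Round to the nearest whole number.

Overall ratio R = 2.4 × 0.39474 × 3.4571 = 3.2752.
Required input speed = output speed × R = 370.8 × 3.2752 = 1214.4 RPM.

1214 RPM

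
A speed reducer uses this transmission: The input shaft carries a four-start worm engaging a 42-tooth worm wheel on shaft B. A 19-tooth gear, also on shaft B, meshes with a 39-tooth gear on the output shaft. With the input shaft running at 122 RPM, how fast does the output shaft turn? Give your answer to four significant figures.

worm 42/4 = 10.5 → 122/10.5 = 11.619 RPM
gear mesh 39/19 = 2.0526 → 11.619/2.0526 = 5.6606 RPM

5.661 RPM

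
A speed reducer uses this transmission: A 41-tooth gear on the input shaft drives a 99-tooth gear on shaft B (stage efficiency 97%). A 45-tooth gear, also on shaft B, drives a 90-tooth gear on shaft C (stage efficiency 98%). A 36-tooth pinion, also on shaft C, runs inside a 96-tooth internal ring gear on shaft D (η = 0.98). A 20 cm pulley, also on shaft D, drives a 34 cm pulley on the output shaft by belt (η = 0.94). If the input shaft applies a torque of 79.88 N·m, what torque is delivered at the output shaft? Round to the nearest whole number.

1531 N·m

Gear mesh: ratio = 99/41 = 2.4146; torque at shaft B = 79.88 × 2.4146 × 0.97 = 187.09 N·m.
Gear mesh: ratio = 90/45 = 2; torque at shaft C = 187.09 × 2 × 0.98 = 366.71 N·m.
Internal gear: ratio = 96/36 = 2.6667; torque at shaft D = 366.71 × 2.6667 × 0.98 = 958.32 N·m.
Belt: ratio = 34/20 = 1.7; torque at the output shaft = 958.32 × 1.7 × 0.94 = 1531.4 N·m.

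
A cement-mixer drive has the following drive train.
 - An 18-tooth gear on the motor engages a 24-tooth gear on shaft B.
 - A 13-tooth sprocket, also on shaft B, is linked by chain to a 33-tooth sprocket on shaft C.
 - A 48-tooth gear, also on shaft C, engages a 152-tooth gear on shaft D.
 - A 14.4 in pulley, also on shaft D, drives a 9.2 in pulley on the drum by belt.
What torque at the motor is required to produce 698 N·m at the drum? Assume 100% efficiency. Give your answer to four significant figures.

101.9 N·m

Overall ratio R = 1.3333 × 2.5385 × 3.1667 × 0.63889 = 6.8476.
Input torque = output torque / R = 698 / 6.8476 = 101.93 N·m.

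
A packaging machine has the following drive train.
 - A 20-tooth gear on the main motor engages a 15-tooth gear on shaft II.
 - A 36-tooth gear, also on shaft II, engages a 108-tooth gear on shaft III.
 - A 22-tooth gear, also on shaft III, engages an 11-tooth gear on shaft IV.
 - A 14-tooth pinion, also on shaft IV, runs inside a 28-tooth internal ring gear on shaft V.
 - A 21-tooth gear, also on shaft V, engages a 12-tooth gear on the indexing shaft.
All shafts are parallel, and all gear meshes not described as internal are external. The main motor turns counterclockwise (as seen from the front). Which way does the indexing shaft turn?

the main motor → shaft II: external mesh, 1 reversal → CW.
shaft II → shaft III: external mesh, 1 reversal → CCW.
shaft III → shaft IV: external mesh, 1 reversal → CW.
shaft IV → shaft V: internal mesh, same direction → CW.
shaft V → the indexing shaft: external mesh, 1 reversal → CCW.
4 reversals in total — an even number — so the indexing shaft turns the same way as the main motor.

counterclockwise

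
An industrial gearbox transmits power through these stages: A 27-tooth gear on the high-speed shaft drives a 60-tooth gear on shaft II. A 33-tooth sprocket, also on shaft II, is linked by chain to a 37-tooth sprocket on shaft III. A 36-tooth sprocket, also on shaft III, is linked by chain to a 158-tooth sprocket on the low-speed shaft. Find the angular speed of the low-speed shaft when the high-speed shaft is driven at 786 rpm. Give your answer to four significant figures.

gear mesh 60/27 = 2.2222 → 786/2.2222 = 353.7 rpm
chain 37/33 = 1.1212 → 353.7/1.1212 = 315.46 rpm
chain 158/36 = 4.3889 → 315.46/4.3889 = 71.877 rpm

71.88 rpm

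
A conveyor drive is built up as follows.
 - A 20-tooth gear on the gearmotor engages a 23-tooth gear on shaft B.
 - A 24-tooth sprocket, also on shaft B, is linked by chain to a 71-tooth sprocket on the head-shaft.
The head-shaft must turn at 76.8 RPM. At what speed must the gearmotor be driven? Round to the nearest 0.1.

261.3 RPM

Overall ratio R = 1.15 × 2.9583 = 3.4021.
Required input speed = output speed × R = 76.8 × 3.4021 = 261.28 RPM.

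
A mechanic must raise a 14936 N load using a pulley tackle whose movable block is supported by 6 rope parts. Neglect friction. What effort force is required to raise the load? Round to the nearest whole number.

Block-and-tackle MA = number of supporting rope parts = 6.
Effort = load / MA = 14936 / 6 = 2489.3 N.

2489 N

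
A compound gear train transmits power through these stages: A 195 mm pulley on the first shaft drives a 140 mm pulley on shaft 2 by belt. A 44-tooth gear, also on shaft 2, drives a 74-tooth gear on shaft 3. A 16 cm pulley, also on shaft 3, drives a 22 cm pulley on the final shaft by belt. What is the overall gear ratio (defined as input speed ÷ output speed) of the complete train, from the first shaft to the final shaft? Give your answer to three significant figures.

1.66

Each stage contributes driven/driver: belt 140/195 = 0.71795, gear mesh 74/44 = 1.6818, belt 22/16 = 1.375.
Overall: 0.71795 × 1.6818 × 1.375 = 1.6603.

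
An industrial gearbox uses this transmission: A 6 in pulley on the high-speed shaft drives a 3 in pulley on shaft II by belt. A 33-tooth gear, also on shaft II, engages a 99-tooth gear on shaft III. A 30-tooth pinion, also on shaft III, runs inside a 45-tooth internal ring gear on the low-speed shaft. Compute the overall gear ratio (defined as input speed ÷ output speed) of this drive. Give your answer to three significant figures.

2.25

Each stage contributes driven/driver: belt 3/6 = 0.5, gear mesh 99/33 = 3, internal gear 45/30 = 1.5.
Overall: 0.5 × 3 × 1.5 = 2.25.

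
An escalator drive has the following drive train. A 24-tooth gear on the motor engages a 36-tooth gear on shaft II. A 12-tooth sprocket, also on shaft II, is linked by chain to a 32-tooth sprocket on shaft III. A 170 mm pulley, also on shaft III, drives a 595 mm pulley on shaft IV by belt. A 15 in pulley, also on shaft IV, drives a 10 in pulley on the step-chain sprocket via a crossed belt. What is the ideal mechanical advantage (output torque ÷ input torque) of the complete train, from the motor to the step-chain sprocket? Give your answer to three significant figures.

9.33

Each stage contributes driven/driver: gear mesh 36/24 = 1.5, chain 32/12 = 2.6667, belt 595/170 = 3.5, belt 10/15 = 0.66667.
Overall: 1.5 × 2.6667 × 3.5 × 0.66667 = 9.3333.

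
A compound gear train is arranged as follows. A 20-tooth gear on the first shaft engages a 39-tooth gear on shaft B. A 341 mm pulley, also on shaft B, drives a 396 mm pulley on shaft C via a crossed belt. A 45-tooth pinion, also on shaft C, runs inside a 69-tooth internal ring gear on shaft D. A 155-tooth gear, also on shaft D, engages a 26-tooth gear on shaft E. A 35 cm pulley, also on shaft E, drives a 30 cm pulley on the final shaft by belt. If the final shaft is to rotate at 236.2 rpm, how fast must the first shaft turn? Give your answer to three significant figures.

Overall ratio R = 1.95 × 1.1613 × 1.5333 × 0.16774 × 0.85714 = 0.49924.
Required input speed = output speed × R = 236.2 × 0.49924 = 117.92 rpm.

118 rpm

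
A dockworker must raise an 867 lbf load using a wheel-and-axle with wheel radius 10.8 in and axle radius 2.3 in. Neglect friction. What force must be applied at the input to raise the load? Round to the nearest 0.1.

Wheel-and-axle MA = R/r = 10.8/2.3 = 4.6957.
Effort = load / MA = 867 / 4.6957 = 184.64 lbf.

184.6 lbf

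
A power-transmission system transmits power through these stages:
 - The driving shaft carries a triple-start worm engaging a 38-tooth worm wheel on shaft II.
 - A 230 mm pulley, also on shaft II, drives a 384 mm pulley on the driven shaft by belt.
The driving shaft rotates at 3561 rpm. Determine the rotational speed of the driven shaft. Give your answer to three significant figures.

Worm: ratio = 38/3 = 12.667, so shaft II turns at 3561 / 12.667 = 281.13 rpm.
Belt: ratio = 384/230 = 1.6696, so the driven shaft turns at 281.13 / 1.6696 = 168.39 rpm.

168 rpm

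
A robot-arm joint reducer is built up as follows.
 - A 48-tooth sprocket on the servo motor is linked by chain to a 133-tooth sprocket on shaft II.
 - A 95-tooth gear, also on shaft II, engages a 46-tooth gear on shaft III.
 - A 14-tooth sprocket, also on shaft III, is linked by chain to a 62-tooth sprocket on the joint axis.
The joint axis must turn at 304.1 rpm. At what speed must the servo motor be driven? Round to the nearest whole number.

1807 rpm

Overall ratio R = 2.7708 × 0.48421 × 4.4286 = 5.9417.
Required input speed = output speed × R = 304.1 × 5.9417 = 1806.9 rpm.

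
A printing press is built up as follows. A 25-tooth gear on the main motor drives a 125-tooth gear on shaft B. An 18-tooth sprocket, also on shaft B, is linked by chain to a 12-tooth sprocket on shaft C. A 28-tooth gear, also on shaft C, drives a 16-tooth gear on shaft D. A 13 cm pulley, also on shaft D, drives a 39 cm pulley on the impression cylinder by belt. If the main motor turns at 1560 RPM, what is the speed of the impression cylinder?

273 RPM

gear mesh 125/25 = 5 → 1560/5 = 312 RPM
chain 12/18 = 0.66667 → 312/0.66667 = 468 RPM
gear mesh 16/28 = 0.57143 → 468/0.57143 = 819 RPM
belt 39/13 = 3 → 819/3 = 273 RPM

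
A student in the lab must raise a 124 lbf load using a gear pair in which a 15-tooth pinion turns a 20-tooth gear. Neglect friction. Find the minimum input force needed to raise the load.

93 lbf

Gear pair MA = 20/15 = 1.3333.
Effort = load / MA = 124 / 1.3333 = 93 lbf.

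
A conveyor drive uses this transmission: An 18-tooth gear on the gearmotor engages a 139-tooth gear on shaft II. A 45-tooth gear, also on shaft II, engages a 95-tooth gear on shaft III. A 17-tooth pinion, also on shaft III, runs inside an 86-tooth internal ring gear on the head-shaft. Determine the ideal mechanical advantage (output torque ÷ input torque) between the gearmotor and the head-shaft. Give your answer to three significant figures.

82.5

Each stage contributes driven/driver: gear mesh 139/18 = 7.7222, gear mesh 95/45 = 2.1111, internal gear 86/17 = 5.0588.
Overall: 7.7222 × 2.1111 × 5.0588 = 82.471.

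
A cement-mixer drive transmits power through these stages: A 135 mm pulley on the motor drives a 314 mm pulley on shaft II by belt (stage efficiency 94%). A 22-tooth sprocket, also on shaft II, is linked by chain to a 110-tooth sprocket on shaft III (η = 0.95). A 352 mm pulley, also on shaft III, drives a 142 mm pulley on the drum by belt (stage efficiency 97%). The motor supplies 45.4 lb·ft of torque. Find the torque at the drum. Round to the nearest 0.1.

Belt: ratio = 314/135 = 2.3259; torque at shaft II = 45.4 × 2.3259 × 0.94 = 99.261 lb·ft.
Chain: ratio = 110/22 = 5; torque at shaft III = 99.261 × 5 × 0.95 = 471.49 lb·ft.
Belt: ratio = 142/352 = 0.40341; torque at the drum = 471.49 × 0.40341 × 0.97 = 184.5 lb·ft.

184.5 lb·ft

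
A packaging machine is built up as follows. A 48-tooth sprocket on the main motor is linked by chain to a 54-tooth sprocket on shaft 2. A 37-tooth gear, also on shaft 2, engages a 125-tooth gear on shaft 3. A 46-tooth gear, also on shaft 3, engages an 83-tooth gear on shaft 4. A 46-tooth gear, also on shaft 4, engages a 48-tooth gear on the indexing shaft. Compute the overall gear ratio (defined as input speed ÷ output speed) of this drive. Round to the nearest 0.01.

Each stage contributes driven/driver: chain 54/48 = 1.125, gear mesh 125/37 = 3.3784, gear mesh 83/46 = 1.8043, gear mesh 48/46 = 1.0435.
Overall: 1.125 × 3.3784 × 1.8043 × 1.0435 = 7.1559.

7.16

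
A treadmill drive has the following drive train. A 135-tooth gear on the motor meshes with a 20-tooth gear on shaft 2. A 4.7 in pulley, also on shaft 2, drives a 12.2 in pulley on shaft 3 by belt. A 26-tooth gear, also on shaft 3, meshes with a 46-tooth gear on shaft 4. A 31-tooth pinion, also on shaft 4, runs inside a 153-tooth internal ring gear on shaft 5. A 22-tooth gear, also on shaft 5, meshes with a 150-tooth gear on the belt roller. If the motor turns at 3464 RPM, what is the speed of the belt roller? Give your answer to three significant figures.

gear mesh 20/135 = 0.14815 → 3464/0.14815 = 23382 RPM
belt 12.2/4.7 = 2.5957 → 23382/2.5957 = 9007.8 RPM
gear mesh 46/26 = 1.7692 → 9007.8/1.7692 = 5091.4 RPM
internal gear 153/31 = 4.9355 → 5091.4/4.9355 = 1031.6 RPM
gear mesh 150/22 = 6.8182 → 1031.6/6.8182 = 151.3 RPM

151 RPM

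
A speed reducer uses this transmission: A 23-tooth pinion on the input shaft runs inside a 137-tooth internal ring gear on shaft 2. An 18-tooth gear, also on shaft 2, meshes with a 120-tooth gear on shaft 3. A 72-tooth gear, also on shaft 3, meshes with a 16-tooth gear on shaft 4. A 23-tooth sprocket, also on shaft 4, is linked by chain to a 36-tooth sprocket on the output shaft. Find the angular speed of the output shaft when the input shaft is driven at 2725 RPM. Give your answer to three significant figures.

internal gear 137/23 = 5.9565 → 2725/5.9565 = 457.48 RPM
gear mesh 120/18 = 6.6667 → 457.48/6.6667 = 68.622 RPM
gear mesh 16/72 = 0.22222 → 68.622/0.22222 = 308.8 RPM
chain 36/23 = 1.5652 → 308.8/1.5652 = 197.29 RPM

197 RPM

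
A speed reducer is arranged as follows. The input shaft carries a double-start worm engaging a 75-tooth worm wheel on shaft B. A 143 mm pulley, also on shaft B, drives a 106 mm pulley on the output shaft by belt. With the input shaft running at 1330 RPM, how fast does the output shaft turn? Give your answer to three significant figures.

Worm: ratio = 75/2 = 37.5, so shaft B turns at 1330 / 37.5 = 35.467 RPM.
Belt: ratio = 106/143 = 0.74126, so the output shaft turns at 35.467 / 0.74126 = 47.847 RPM.

47.8 RPM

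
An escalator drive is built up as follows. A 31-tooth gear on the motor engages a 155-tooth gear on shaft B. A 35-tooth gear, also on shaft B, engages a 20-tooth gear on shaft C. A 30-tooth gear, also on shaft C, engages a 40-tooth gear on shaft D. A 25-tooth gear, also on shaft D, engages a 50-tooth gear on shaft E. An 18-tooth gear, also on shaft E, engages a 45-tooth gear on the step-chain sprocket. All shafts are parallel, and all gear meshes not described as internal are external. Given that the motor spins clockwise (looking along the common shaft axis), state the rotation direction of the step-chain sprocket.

anticlockwise

the motor → shaft B: external mesh, 1 reversal → CCW.
shaft B → shaft C: external mesh, 1 reversal → CW.
shaft C → shaft D: external mesh, 1 reversal → CCW.
shaft D → shaft E: external mesh, 1 reversal → CW.
shaft E → the step-chain sprocket: external mesh, 1 reversal → CCW.
5 reversals in total — an odd number — so the step-chain sprocket turns opposite to the motor.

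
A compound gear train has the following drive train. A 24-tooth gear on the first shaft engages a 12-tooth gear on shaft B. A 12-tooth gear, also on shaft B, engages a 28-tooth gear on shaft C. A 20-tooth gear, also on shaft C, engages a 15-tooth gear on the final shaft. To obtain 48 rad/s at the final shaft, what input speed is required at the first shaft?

Overall ratio R = 0.5 × 2.3333 × 0.75 = 0.875.
Required input speed = output speed × R = 48 × 0.875 = 42 rad/s.

42 rad/s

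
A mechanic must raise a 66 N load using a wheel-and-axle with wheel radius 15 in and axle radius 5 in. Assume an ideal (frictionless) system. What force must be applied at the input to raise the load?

22 N

Wheel-and-axle MA = R/r = 15/5 = 3.
Effort = load / MA = 66 / 3 = 22 N.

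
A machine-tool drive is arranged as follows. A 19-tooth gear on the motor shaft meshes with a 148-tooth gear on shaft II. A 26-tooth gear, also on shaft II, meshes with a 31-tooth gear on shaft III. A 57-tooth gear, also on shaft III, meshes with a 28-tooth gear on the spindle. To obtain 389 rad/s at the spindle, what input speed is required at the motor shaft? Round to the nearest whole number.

Overall ratio R = 7.7895 × 1.1923 × 0.49123 = 4.5623.
Required input speed = output speed × R = 389 × 4.5623 = 1774.7 rad/s.

1775 rad/s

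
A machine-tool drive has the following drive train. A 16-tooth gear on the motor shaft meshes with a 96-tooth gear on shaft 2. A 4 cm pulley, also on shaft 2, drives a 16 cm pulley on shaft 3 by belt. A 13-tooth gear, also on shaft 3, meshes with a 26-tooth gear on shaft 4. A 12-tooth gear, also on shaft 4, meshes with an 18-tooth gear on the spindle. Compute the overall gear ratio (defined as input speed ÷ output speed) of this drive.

Each stage contributes driven/driver: gear mesh 96/16 = 6, belt 16/4 = 4, gear mesh 26/13 = 2, gear mesh 18/12 = 1.5.
Overall: 6 × 4 × 2 × 1.5 = 72.

72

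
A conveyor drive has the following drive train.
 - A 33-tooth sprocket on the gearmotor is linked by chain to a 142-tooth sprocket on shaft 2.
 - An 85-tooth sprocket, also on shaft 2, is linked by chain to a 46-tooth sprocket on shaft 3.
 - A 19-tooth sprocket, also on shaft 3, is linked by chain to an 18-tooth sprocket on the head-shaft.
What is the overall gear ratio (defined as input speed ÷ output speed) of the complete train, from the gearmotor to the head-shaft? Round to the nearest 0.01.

2.21

Each stage contributes driven/driver: chain 142/33 = 4.303, chain 46/85 = 0.54118, chain 18/19 = 0.94737.
Overall: 4.303 × 0.54118 × 0.94737 = 2.2061.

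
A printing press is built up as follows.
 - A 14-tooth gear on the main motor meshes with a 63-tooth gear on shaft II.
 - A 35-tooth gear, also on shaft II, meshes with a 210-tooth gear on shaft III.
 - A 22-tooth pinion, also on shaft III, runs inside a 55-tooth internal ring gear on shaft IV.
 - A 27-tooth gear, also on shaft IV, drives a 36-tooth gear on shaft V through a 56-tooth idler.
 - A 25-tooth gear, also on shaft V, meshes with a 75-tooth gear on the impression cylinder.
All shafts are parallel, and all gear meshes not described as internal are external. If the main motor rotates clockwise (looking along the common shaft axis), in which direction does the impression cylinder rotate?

the main motor → shaft II: external mesh, 1 reversal → CCW.
shaft II → shaft III: external mesh, 1 reversal → CW.
shaft III → shaft IV: internal mesh, same direction → CW.
shaft IV → shaft V: driver → idler → driven is 2 external meshes, 2 reversals → CW.
shaft V → the impression cylinder: external mesh, 1 reversal → CCW.
5 reversals in total — an odd number — so the impression cylinder turns opposite to the main motor.

counterclockwise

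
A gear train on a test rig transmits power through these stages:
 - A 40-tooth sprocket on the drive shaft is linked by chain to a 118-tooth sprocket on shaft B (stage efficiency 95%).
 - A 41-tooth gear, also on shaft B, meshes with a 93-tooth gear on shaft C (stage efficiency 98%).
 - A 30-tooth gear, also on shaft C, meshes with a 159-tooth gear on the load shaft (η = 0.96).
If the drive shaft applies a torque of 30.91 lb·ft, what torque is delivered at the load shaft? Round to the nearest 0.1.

After the chain (118/40): 30.91 × 2.95 × 0.95 = 86.625 lb·ft
After the gear mesh (93/41): 86.625 × 2.2683 × 0.98 = 192.56 lb·ft
After the gear mesh (159/30): 192.56 × 5.3 × 0.96 = 979.75 lb·ft

979.8 lb·ft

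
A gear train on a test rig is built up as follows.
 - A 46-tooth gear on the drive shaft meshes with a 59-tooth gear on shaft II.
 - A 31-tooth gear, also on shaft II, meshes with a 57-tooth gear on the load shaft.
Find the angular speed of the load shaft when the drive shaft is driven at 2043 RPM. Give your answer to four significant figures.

866.3 RPM

the drive shaft → shaft II (gear mesh, 59/46): 2043 ÷ 1.2826 = 1592.8 RPM
shaft II → the load shaft (gear mesh, 57/31): 1592.8 ÷ 1.8387 = 866.29 RPM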